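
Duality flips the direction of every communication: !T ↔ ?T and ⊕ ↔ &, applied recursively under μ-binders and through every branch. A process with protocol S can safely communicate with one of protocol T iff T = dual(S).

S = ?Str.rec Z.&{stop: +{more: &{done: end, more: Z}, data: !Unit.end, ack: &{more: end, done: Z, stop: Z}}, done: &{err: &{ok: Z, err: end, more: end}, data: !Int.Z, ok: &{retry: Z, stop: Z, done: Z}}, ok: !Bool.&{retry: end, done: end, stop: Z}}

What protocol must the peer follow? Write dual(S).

?Str ↦ !Str
  rec Z ↦ rec Z  (binder kept)
    &{stop,done,ok} ↦ +{stop,done,ok}  (external→internal)
      • stop:
        +{more,data,ack} ↦ &{more,data,ack}  (select→offer)
          • more:
            &{done,more} ↦ +{done,more}  (external→internal)
              • done:
                dual(end) = end
              • more:
                dual(Z) = Z
          • data:
            !Unit ↦ ?Unit
              dual(end) = end
          • ack:
            &{more,done,stop} ↦ +{more,done,stop}  (external→internal)
              • more:
                dual(end) = end
              • done:
                dual(Z) = Z
              • stop:
                dual(Z) = Z
      • done:
        &{err,data,ok} ↦ +{err,data,ok}  (external→internal)
          • err:
            &{ok,err,more} ↦ +{ok,err,more}  (external→internal)
              • ok:
                dual(Z) = Z
              • err:
                dual(end) = end
              • more:
                dual(end) = end
          • data:
            !Int ↦ ?Int
              dual(Z) = Z
          • ok:
            &{retry,stop,done} ↦ +{retry,stop,done}  (external→internal)
              • retry:
                dual(Z) = Z
              • stop:
                dual(Z) = Z
              • done:
                dual(Z) = Z
      • ok:
        !Bool ↦ ?Bool
          &{retry,done,stop} ↦ +{retry,done,stop}  (external→internal)
            • retry:
              dual(end) = end
            • done:
              dual(end) = end
            • stop:
              dual(Z) = Z

!Str.rec Z.+{stop: &{more: +{done: end, more: Z}, data: ?Unit.end, ack: +{more: end, done: Z, stop: Z}}, done: +{err: +{ok: Z, err: end, more: end}, data: ?Int.Z, ok: +{retry: Z, stop: Z, done: Z}}, ok: ?Bool.+{retry: end, done: end, stop: Z}}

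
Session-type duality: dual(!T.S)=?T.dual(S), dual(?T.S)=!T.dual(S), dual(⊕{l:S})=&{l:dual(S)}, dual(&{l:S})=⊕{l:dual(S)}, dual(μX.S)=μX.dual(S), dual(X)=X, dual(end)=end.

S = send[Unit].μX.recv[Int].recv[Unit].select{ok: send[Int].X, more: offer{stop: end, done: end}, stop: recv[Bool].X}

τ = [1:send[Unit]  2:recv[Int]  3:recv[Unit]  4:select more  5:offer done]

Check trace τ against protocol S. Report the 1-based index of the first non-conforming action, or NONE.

step 1: send[Unit]  match  now at μX.…
step 2: recv[Int]  match  now at recv[Unit].select{ok: send[Int].μX.…, more: offer{stop: end, done: end}, stop: recv[Bool].μX.…}
step 3: recv[Unit]  match  now at select{ok: send[Int].μX.…, more: offer{stop: end, done: end}, stop: recv[Bool].μX.…}
step 4: select more  match  now at offer{stop: end, done: end}
step 5: offer done  match  now at end
all 5 steps conform

NONE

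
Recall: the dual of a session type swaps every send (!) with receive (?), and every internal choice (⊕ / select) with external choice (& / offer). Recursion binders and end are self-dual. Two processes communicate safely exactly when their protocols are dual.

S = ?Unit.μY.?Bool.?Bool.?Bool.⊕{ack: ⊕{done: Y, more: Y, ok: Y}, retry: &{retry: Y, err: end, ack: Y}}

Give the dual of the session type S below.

!Unit.μY.!Bool.!Bool.!Bool.&{ack: &{done: Y, more: Y, ok: Y}, retry: ⊕{retry: Y, err: end, ack: Y}}

?Unit ↦ !Unit
  μY ↦ μY  (binder kept)
    ?Bool ↦ !Bool
      ?Bool ↦ !Bool
        ?Bool ↦ !Bool
          ⊕{ack,retry} ↦ &{ack,retry}  (select→offer)
            case ack:
              ⊕{done,more,ok} ↦ &{done,more,ok}  (select→offer)
                case done:
                  Y self-dual
                case more:
                  Y self-dual
                case ok:
                  Y self-dual
            case retry:
              &{retry,err,ack} ↦ ⊕{retry,err,ack}  (offer→select)
                case retry:
                  Y self-dual
                case err:
                  end self-dual
                case ack:
                  Y self-dual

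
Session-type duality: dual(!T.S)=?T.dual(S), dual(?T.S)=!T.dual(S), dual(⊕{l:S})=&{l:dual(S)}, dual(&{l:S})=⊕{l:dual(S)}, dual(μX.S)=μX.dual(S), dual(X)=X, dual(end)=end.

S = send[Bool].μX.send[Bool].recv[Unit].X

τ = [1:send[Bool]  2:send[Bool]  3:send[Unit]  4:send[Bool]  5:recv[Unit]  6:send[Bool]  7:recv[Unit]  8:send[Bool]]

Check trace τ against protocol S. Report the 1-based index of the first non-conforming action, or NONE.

step 1: send[Bool]  ✓  cont: μX.…
step 2: send[Bool]  ✓  cont: recv[Unit].μX.…
step 3: got send[Unit], protocol expects recv[Unit]  ✗

3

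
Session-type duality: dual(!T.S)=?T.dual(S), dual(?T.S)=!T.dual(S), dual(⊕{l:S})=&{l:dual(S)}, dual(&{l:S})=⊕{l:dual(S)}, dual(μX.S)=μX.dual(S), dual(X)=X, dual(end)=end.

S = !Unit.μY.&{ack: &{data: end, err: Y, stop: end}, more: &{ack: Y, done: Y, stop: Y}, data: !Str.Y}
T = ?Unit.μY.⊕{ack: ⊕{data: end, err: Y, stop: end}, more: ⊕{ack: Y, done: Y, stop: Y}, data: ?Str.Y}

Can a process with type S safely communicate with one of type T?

YES

!Unit vs ?Unit  ok
  μY vs μY  ok (rec unchanged)
    &{ack,more,data} vs ⊕{ack,more,data}  ok label sets agree
      case ack:
        &{data,err,stop} vs ⊕{data,err,stop}  ok label sets agree
          case data:
            end vs end  ok
          case err:
            Y vs Y  ok
          case stop:
            end vs end  ok
      case more:
        &{ack,done,stop} vs ⊕{ack,done,stop}  ok label sets agree
          case ack:
            Y vs Y  ok
          case done:
            Y vs Y  ok
          case stop:
            Y vs Y  ok
      case data:
        !Str vs ?Str  ok
          Y vs Y  ok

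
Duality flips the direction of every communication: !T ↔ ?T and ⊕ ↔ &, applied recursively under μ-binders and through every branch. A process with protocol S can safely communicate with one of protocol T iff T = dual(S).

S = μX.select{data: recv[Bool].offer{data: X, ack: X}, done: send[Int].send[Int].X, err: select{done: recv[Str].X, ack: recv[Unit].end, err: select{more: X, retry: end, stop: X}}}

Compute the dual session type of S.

μX → μX  (rec unchanged)
  select{data,done,err} → offer{data,done,err}  (select→offer)
    case data:
      recv[Bool] → send[Bool]
        offer{data,ack} → select{data,ack}  (&→⊕)
          case data:
            dual(X) = X
          case ack:
            dual(X) = X
    case done:
      send[Int] → recv[Int]
        send[Int] → recv[Int]
          dual(X) = X
    case err:
      select{done,ack,err} → offer{done,ack,err}  (select→offer)
        case done:
          recv[Str] → send[Str]
            dual(X) = X
        case ack:
          recv[Unit] → send[Unit]
            dual(end) = end
        case err:
          select{more,retry,stop} → offer{more,retry,stop}  (select→offer)
            case more:
              dual(X) = X
            case retry:
              dual(end) = end
            case stop:
              dual(X) = X

μX.offer{data: send[Bool].select{data: X, ack: X}, done: recv[Int].recv[Int].X, err: offer{done: send[Str].X, ack: send[Unit].end, err: offer{more: X, retry: end, stop: X}}}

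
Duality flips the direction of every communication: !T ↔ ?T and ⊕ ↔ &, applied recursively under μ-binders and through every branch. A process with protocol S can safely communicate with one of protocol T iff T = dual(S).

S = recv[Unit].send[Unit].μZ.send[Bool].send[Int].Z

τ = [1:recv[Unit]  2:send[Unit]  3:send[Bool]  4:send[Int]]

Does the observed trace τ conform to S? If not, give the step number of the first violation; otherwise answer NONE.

NONE

[1] recv[Unit]  ok  state: send[Unit].μZ.…
[2] send[Unit]  ok  state: μZ.…
[3] send[Bool]  ok  state: send[Int].μZ.…
[4] send[Int]  ok  state: μZ.…
trace exhausted — no violation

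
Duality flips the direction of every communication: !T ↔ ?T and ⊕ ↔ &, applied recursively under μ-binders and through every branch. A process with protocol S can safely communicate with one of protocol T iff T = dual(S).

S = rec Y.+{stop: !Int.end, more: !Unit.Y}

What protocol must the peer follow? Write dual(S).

rec Y = rec Y  (μ self-dual)
  +{stop,more} = &{stop,more}  (internal→external)
    • stop:
      !Int = ?Int
        dual(end) = end
    • more:
      !Unit = ?Unit
        dual(Y) = Y

rec Y.&{stop: ?Int.end, more: ?Unit.Y}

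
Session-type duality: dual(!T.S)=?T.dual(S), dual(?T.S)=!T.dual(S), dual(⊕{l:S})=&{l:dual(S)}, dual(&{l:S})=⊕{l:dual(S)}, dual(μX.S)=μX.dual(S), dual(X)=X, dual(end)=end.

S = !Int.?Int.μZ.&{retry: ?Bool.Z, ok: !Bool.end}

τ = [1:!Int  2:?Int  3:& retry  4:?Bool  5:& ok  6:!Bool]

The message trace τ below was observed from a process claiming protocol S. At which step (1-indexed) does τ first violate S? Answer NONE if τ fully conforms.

[1] !Int  ok  residual = ?Int.μZ.…
[2] ?Int  ok  residual = μZ.…
[3] & retry  ok  residual = ?Bool.μZ.…
[4] ?Bool  ok  residual = μZ.…
[5] & ok  ok  residual = !Bool.end
[6] !Bool  ok  residual = end
τ conforms to S (length 6)

NONE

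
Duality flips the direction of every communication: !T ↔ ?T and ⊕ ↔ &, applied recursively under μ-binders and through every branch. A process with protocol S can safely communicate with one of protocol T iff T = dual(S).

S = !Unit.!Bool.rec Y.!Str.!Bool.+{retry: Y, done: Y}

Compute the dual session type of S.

!Unit → ?Unit
  !Bool → ?Bool
    rec Y → rec Y  (rec unchanged)
      !Str → ?Str
        !Bool → ?Bool
          +{retry,done} → &{retry,done}  (select→offer)
            [retry]
              Y self-dual
            [done]
              Y self-dual

?Unit.?Bool.rec Y.?Str.?Bool.&{retry: Y, done: Y}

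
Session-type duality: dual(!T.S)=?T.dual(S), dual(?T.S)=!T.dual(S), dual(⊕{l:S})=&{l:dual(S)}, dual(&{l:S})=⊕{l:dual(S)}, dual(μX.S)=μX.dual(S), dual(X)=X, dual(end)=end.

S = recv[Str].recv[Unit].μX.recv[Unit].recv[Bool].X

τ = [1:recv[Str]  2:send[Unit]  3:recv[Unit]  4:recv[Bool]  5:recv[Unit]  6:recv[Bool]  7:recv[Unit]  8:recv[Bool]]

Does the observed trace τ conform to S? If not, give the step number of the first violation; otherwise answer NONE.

2

step 1: recv[Str]  ok  cont: recv[Unit].μX.…
step 2: got send[Unit], protocol expects recv[Unit]  ✗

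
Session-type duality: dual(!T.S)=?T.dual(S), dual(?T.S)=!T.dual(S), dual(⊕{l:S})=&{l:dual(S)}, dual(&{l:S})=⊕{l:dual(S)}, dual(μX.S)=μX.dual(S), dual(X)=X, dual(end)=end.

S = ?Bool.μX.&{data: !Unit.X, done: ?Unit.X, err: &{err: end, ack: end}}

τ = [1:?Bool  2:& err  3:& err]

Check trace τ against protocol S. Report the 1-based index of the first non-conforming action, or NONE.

NONE

[1] ?Bool  ✓  residual = μX.…
[2] & err  ✓  residual = &{err: end, ack: end}
[3] & err  ✓  residual = end
all 3 steps conform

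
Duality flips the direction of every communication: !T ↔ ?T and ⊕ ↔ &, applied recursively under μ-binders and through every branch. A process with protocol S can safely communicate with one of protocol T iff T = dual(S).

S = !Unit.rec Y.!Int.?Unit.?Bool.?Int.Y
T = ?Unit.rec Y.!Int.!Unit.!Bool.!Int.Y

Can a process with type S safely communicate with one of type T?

!Unit ‖ ?Unit  match
  rec Y ‖ rec Y  match (μ self-dual)
    !Int ‖ !Int  ✗ same direction on both sides — not dual

NO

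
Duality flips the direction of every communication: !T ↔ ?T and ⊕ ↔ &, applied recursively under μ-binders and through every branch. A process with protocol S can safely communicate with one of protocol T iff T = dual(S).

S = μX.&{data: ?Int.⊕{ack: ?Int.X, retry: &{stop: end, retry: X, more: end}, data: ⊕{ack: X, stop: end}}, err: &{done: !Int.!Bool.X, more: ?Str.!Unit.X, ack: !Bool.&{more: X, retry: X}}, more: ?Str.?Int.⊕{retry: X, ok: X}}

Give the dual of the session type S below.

μX → μX  (μ self-dual)
  &{data,err,more} → ⊕{data,err,more}  (offer→select)
    • data:
      ?Int → !Int
        ⊕{ack,retry,data} → &{ack,retry,data}  (select→offer)
          • ack:
            ?Int → !Int
              X self-dual
          • retry:
            &{stop,retry,more} → ⊕{stop,retry,more}  (offer→select)
              • stop:
                end self-dual
              • retry:
                X self-dual
              • more:
                end self-dual
          • data:
            ⊕{ack,stop} → &{ack,stop}  (select→offer)
              • ack:
                X self-dual
              • stop:
                end self-dual
    • err:
      &{done,more,ack} → ⊕{done,more,ack}  (offer→select)
        • done:
          !Int → ?Int
            !Bool → ?Bool
              X self-dual
        • more:
          ?Str → !Str
            !Unit → ?Unit
              X self-dual
        • ack:
          !Bool → ?Bool
            &{more,retry} → ⊕{more,retry}  (offer→select)
              • more:
                X self-dual
              • retry:
                X self-dual
    • more:
      ?Str → !Str
        ?Int → !Int
          ⊕{retry,ok} → &{retry,ok}  (select→offer)
            • retry:
              X self-dual
            • ok:
              X self-dual

μX.⊕{data: !Int.&{ack: !Int.X, retry: ⊕{stop: end, retry: X, more: end}, data: &{ack: X, stop: end}}, err: ⊕{done: ?Int.?Bool.X, more: !Str.?Unit.X, ack: ?Bool.⊕{more: X, retry: X}}, more: !Str.!Int.&{retry: X, ok: X}}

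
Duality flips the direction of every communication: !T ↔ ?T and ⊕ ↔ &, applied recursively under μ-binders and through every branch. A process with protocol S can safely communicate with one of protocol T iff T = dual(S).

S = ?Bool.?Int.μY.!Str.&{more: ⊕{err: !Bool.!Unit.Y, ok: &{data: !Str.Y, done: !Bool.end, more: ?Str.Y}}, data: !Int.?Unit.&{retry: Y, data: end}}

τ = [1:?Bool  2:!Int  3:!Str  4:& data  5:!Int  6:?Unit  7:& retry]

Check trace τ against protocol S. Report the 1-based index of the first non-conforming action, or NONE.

2

[1] ?Bool  ✓  now at ?Int.μY.…
[2] got !Int, protocol expects ?Int  ✗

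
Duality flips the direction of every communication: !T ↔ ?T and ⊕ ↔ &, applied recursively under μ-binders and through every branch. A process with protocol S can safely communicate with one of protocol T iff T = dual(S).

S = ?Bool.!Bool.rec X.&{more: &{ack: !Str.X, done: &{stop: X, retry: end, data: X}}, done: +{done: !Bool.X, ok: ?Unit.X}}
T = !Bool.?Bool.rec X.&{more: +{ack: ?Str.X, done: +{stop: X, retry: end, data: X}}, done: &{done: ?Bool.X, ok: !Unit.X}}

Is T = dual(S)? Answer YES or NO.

?Bool vs !Bool  ok
  !Bool vs ?Bool  ok
    rec X vs rec X  ok (μ self-dual)
      &{more,done} vs &{more,done}  ✗ choice polarity not flipped — not dual

NO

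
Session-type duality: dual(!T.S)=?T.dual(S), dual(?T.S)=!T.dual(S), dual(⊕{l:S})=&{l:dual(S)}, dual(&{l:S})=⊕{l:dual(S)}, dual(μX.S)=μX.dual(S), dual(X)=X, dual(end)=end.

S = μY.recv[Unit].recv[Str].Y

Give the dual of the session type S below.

μY ↦ μY  (μ self-dual)
  recv[Unit] ↦ send[Unit]
    recv[Str] ↦ send[Str]
      dual(Y) = Y

μY.send[Unit].send[Str].Y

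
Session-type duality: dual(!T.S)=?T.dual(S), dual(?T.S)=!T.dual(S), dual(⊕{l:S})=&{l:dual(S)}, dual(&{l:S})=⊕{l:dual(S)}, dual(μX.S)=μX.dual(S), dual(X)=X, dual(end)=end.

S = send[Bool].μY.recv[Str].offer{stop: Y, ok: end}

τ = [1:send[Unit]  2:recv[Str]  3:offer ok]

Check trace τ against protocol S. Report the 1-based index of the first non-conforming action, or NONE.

@1 got send[Unit], protocol expects send[Bool]  ✗

1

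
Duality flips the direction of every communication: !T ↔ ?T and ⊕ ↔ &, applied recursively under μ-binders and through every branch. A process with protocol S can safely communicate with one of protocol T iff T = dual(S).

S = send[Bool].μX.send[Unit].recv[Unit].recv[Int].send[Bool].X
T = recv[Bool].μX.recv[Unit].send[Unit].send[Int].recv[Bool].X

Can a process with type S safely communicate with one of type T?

send[Bool] ‖ recv[Bool]  ✓
  μX ‖ μX  ✓ (binder kept)
    send[Unit] ‖ recv[Unit]  ✓
      recv[Unit] ‖ send[Unit]  ✓
        recv[Int] ‖ send[Int]  ✓
          send[Bool] ‖ recv[Bool]  ✓
            X ‖ X  ✓

YES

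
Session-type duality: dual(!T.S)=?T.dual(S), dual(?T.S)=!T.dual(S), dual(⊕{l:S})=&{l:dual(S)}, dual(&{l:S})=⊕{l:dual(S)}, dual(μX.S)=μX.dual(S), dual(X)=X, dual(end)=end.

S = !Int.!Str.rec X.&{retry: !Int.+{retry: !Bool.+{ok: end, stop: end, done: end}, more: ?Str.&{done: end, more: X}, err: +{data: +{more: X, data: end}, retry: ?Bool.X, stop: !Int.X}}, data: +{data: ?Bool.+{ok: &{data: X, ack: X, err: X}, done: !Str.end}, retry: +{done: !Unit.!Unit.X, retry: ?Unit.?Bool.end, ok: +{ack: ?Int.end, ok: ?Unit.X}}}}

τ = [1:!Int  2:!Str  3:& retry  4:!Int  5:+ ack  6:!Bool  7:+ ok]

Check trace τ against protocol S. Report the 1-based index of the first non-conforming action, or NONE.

[1] !Int  ok  cont: !Str.rec X.…
[2] !Str  ok  cont: rec X.…
[3] & retry  ok  cont: !Int.+{retry: !Bool.+{ok: end, stop: end, done: end}, more: ?Str.&{done: end, more: rec X.…}, err: +{data: +{more: rec X.…, data: end}, retry: ?Bool.rec X.…, stop: !Int.rec X.…}}
[4] !Int  ok  cont: +{retry: !Bool.+{ok: end, stop: end, done: end}, more: ?Str.&{done: end, more: rec X.…}, err: +{data: +{more: rec X.…, data: end}, retry: ?Bool.rec X.…, stop: !Int.rec X.…}}
[5] got + ack, protocol expects + retry or + more or + err  ✗

5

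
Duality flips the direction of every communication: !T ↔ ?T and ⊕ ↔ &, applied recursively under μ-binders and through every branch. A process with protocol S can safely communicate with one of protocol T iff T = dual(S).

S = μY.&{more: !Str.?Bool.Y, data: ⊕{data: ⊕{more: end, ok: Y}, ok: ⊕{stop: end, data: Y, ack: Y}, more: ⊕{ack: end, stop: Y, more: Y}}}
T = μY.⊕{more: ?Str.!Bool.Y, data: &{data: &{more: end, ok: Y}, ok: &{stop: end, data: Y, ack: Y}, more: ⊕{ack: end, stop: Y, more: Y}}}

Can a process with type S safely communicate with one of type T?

NO

μY | μY  ✓ (μ self-dual)
  &{more,data} | ⊕{more,data}  ✓ label sets agree
    [more]
      !Str | ?Str  ✓
        ?Bool | !Bool  ✓
          Y | Y  ✓
    [data]
      ⊕{data,ok,more} | &{data,ok,more}  ✓ label sets agree
        [data]
          ⊕{more,ok} | &{more,ok}  ✓ label sets agree
            [more]
              end | end  ✓
            [ok]
              Y | Y  ✓
        [ok]
          ⊕{stop,data,ack} | &{stop,data,ack}  ✓ label sets agree
            [stop]
              end | end  ✓
            [data]
              Y | Y  ✓
            [ack]
              Y | Y  ✓
        [more]
          ⊕{ack,stop,more} | ⊕{ack,stop,more}  ✗ choice polarity not flipped — not dual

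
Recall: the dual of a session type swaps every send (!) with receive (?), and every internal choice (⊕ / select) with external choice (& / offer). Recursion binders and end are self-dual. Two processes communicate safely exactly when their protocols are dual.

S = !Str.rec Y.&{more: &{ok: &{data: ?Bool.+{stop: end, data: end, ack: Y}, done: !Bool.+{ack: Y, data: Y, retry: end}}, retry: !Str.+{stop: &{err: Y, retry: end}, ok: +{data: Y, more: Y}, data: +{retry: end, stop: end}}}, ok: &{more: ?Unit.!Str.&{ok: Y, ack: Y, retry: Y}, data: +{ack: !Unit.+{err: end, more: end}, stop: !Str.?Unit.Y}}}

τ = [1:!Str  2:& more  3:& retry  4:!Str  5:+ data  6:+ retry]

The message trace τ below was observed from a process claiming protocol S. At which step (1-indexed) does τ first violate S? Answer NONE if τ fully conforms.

@1 !Str  match  residual = rec Y.…
@2 & more  match  residual = &{ok: &{data: ?Bool.+{stop: end, data: end, ack: rec Y.…}, done: !Bool.+{ack: rec Y.…, data: rec Y.…, retry: end}}, retry: !Str.+{stop: &{err: rec Y.…, retry: end}, ok: +{data: rec Y.…, more: rec Y.…}, data: +{retry: end, stop: end}}}
@3 & retry  match  residual = !Str.+{stop: &{err: rec Y.…, retry: end}, ok: +{data: rec Y.…, more: rec Y.…}, data: +{retry: end, stop: end}}
@4 !Str  match  residual = +{stop: &{err: rec Y.…, retry: end}, ok: +{data: rec Y.…, more: rec Y.…}, data: +{retry: end, stop: end}}
@5 + data  match  residual = +{retry: end, stop: end}
@6 + retry  match  residual = end
all 6 steps conform

NONE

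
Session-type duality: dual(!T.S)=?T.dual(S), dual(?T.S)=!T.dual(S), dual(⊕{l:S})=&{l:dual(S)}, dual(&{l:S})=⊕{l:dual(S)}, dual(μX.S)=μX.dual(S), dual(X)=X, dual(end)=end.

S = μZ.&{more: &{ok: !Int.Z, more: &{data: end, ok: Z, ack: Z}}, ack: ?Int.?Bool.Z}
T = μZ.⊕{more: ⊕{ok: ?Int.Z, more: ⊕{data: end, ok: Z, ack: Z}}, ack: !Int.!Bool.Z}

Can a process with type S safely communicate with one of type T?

μZ ‖ μZ  ok (μ self-dual)
  &{more,ack} ‖ ⊕{more,ack}  ok labels match
    case more:
      &{ok,more} ‖ ⊕{ok,more}  ok labels match
        case ok:
          !Int ‖ ?Int  ok
            Z ‖ Z  ok
        case more:
          &{data,ok,ack} ‖ ⊕{data,ok,ack}  ok labels match
            case data:
              end ‖ end  ok
            case ok:
              Z ‖ Z  ok
            case ack:
              Z ‖ Z  ok
    case ack:
      ?Int ‖ !Int  ok
        ?Bool ‖ !Bool  ok
          Z ‖ Z  ok

YES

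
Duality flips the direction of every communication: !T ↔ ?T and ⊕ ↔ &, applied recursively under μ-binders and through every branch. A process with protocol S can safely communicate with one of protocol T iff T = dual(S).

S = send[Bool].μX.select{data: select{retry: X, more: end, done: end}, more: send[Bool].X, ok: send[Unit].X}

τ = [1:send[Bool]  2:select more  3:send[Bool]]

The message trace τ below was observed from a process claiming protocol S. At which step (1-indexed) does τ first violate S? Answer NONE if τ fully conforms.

NONE

[1] send[Bool]  match  residual = μX.…
[2] select more  match  residual = send[Bool].μX.…
[3] send[Bool]  match  residual = μX.…
all 3 steps conform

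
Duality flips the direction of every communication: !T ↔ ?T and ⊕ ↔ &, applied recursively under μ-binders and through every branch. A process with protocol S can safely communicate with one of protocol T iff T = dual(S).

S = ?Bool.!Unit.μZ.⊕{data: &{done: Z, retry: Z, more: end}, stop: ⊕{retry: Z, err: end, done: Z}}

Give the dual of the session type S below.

?Bool ↦ !Bool
  !Unit ↦ ?Unit
    μZ ↦ μZ  (μ self-dual)
      ⊕{data,stop} ↦ &{data,stop}  (⊕→&)
        • data:
          &{done,retry,more} ↦ ⊕{done,retry,more}  (external→internal)
            • done:
              Z ↦ Z
            • retry:
              Z ↦ Z
            • more:
              end ↦ end
        • stop:
          ⊕{retry,err,done} ↦ &{retry,err,done}  (⊕→&)
            • retry:
              Z ↦ Z
            • err:
              end ↦ end
            • done:
              Z ↦ Z

!Bool.?Unit.μZ.&{data: ⊕{done: Z, retry: Z, more: end}, stop: &{retry: Z, err: end, done: Z}}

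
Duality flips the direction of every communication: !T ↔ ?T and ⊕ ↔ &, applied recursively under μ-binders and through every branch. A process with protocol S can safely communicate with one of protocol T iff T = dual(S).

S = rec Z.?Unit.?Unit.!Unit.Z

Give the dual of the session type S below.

rec Z.!Unit.!Unit.?Unit.Z

rec Z → rec Z  (binder kept)
  ?Unit → !Unit
    ?Unit → !Unit
      !Unit → ?Unit
        Z ↦ Z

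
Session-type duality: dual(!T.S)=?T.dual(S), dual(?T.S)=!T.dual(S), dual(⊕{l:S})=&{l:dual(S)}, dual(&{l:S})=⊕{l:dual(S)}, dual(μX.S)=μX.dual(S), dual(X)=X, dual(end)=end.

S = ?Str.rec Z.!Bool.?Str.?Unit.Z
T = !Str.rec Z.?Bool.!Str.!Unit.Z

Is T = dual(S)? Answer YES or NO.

?Str vs !Str  match
  rec Z vs rec Z  match (binder kept)
    !Bool vs ?Bool  match
      ?Str vs !Str  match
        ?Unit vs !Unit  match
          Z vs Z  match

YES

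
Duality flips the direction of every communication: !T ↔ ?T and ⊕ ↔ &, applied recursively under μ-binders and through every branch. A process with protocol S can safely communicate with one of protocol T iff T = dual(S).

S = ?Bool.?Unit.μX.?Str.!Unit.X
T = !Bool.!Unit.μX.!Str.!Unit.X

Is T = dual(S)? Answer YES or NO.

?Bool ‖ !Bool  ok
  ?Unit ‖ !Unit  ok
    μX ‖ μX  ok (rec unchanged)
      ?Str ‖ !Str  ok
        !Unit ‖ !Unit  ✗ same direction on both sides — not dual

NO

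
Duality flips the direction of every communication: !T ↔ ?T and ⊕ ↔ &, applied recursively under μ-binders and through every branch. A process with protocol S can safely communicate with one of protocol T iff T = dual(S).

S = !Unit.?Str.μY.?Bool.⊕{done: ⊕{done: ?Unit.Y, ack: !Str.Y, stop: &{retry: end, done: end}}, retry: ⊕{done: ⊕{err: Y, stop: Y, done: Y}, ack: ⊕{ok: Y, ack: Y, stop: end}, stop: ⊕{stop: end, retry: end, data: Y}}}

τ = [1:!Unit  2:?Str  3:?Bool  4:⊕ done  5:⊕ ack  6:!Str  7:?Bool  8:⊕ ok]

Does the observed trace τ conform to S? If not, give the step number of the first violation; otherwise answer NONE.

@1 !Unit  ok  cont: ?Str.μY.…
@2 ?Str  ok  cont: μY.…
@3 ?Bool  ok  cont: ⊕{done: ⊕{done: ?Unit.μY.…, ack: !Str.μY.…, stop: &{retry: end, done: end}}, retry: ⊕{done: ⊕{err: μY.…, stop: μY.…, done: μY.…}, ack: ⊕{ok: μY.…, ack: μY.…, stop: end}, stop: ⊕{stop: end, retry: end, data: μY.…}}}
@4 ⊕ done  ok  cont: ⊕{done: ?Unit.μY.…, ack: !Str.μY.…, stop: &{retry: end, done: end}}
@5 ⊕ ack  ok  cont: !Str.μY.…
@6 !Str  ok  cont: μY.…
@7 ?Bool  ok  cont: ⊕{done: ⊕{done: ?Unit.μY.…, ack: !Str.μY.…, stop: &{retry: end, done: end}}, retry: ⊕{done: ⊕{err: μY.…, stop: μY.…, done: μY.…}, ack: ⊕{ok: μY.…, ack: μY.…, stop: end}, stop: ⊕{stop: end, retry: end, data: μY.…}}}
@8 got ⊕ ok, protocol expects ⊕ done or ⊕ retry  ✗

8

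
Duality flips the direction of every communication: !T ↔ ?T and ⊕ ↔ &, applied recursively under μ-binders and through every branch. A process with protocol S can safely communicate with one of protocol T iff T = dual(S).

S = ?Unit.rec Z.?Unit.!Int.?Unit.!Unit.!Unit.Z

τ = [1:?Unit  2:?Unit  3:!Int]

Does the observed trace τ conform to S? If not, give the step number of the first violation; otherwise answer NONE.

step 1: ?Unit  ✓  now at rec Z.…
step 2: ?Unit  ✓  now at !Int.?Unit.!Unit.!Unit.rec Z.…
step 3: !Int  ✓  now at ?Unit.!Unit.!Unit.rec Z.…
trace exhausted — no violation

NONE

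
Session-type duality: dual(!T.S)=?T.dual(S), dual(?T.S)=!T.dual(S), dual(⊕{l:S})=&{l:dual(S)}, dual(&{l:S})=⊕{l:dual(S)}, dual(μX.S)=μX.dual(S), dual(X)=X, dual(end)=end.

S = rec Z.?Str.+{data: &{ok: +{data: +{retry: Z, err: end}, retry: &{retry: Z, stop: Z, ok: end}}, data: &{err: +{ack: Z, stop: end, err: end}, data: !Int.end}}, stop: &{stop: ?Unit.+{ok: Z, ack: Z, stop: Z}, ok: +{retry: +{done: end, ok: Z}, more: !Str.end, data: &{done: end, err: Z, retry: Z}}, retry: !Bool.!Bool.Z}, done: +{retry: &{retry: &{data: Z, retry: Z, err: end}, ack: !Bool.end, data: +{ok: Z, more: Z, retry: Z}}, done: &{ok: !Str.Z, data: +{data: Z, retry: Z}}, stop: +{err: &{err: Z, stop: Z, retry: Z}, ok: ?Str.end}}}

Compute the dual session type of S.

rec Z → rec Z  (binder kept)
  ?Str → !Str
    +{data,stop,done} → &{data,stop,done}  (select→offer)
      [data]
        &{ok,data} → +{ok,data}  (offer→select)
          [ok]
            +{data,retry} → &{data,retry}  (select→offer)
              [data]
                +{retry,err} → &{retry,err}  (select→offer)
                  [retry]
                    dual(Z) = Z
                  [err]
                    dual(end) = end
              [retry]
                &{retry,stop,ok} → +{retry,stop,ok}  (offer→select)
                  [retry]
                    dual(Z) = Z
                  [stop]
                    dual(Z) = Z
                  [ok]
                    dual(end) = end
          [data]
            &{err,data} → +{err,data}  (offer→select)
              [err]
                +{ack,stop,err} → &{ack,stop,err}  (select→offer)
                  [ack]
                    dual(Z) = Z
                  [stop]
                    dual(end) = end
                  [err]
                    dual(end) = end
              [data]
                !Int → ?Int
                  dual(end) = end
      [stop]
        &{stop,ok,retry} → +{stop,ok,retry}  (offer→select)
          [stop]
            ?Unit → !Unit
              +{ok,ack,stop} → &{ok,ack,stop}  (select→offer)
                [ok]
                  dual(Z) = Z
                [ack]
                  dual(Z) = Z
                [stop]
                  dual(Z) = Z
          [ok]
            +{retry,more,data} → &{retry,more,data}  (select→offer)
              [retry]
                +{done,ok} → &{done,ok}  (select→offer)
                  [done]
                    dual(end) = end
                  [ok]
                    dual(Z) = Z
              [more]
                !Str → ?Str
                  dual(end) = end
              [data]
                &{done,err,retry} → +{done,err,retry}  (offer→select)
                  [done]
                    dual(end) = end
                  [err]
                    dual(Z) = Z
                  [retry]
                    dual(Z) = Z
          [retry]
            !Bool → ?Bool
              !Bool → ?Bool
                dual(Z) = Z
      [done]
        +{retry,done,stop} → &{retry,done,stop}  (select→offer)
          [retry]
            &{retry,ack,data} → +{retry,ack,data}  (offer→select)
              [retry]
                &{data,retry,err} → +{data,retry,err}  (offer→select)
                  [data]
                    dual(Z) = Z
                  [retry]
                    dual(Z) = Z
                  [err]
                    dual(end) = end
              [ack]
                !Bool → ?Bool
                  dual(end) = end
              [data]
                +{ok,more,retry} → &{ok,more,retry}  (select→offer)
                  [ok]
                    dual(Z) = Z
                  [more]
                    dual(Z) = Z
                  [retry]
                    dual(Z) = Z
          [done]
            &{ok,data} → +{ok,data}  (offer→select)
              [ok]
                !Str → ?Str
                  dual(Z) = Z
              [data]
                +{data,retry} → &{data,retry}  (select→offer)
                  [data]
                    dual(Z) = Z
                  [retry]
                    dual(Z) = Z
          [stop]
            +{err,ok} → &{err,ok}  (select→offer)
              [err]
                &{err,stop,retry} → +{err,stop,retry}  (offer→select)
                  [err]
                    dual(Z) = Z
                  [stop]
                    dual(Z) = Z
                  [retry]
                    dual(Z) = Z
              [ok]
                ?Str → !Str
                  dual(end) = end

rec Z.!Str.&{data: +{ok: &{data: &{retry: Z, err: end}, retry: +{retry: Z, stop: Z, ok: end}}, data: +{err: &{ack: Z, stop: end, err: end}, data: ?Int.end}}, stop: +{stop: !Unit.&{ok: Z, ack: Z, stop: Z}, ok: &{retry: &{done: end, ok: Z}, more: ?Str.end, data: +{done: end, err: Z, retry: Z}}, retry: ?Bool.?Bool.Z}, done: &{retry: +{retry: +{data: Z, retry: Z, err: end}, ack: ?Bool.end, data: &{ok: Z, more: Z, retry: Z}}, done: +{ok: ?Str.Z, data: &{data: Z, retry: Z}}, stop: &{err: +{err: Z, stop: Z, retry: Z}, ok: !Str.end}}}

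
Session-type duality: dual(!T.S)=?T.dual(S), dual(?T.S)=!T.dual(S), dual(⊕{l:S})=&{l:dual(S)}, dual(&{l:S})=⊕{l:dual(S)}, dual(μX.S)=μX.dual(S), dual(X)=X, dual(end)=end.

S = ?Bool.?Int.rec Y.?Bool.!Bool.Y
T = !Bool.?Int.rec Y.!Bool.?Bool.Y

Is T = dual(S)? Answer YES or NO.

?Bool | !Bool  ✓
  ?Int | ?Int  ✗ same direction on both sides — not dual

NO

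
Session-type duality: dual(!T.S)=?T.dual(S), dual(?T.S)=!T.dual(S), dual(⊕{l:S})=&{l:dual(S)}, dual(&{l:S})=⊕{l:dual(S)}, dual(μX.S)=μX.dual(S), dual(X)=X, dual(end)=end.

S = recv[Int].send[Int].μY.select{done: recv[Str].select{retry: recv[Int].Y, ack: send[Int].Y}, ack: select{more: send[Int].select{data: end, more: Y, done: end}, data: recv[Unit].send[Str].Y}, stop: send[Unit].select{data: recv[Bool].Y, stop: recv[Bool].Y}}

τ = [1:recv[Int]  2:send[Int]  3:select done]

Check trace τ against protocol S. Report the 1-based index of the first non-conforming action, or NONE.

NONE

@1 recv[Int]  ok  now at send[Int].μY.…
@2 send[Int]  ok  now at μY.…
@3 select done  ok  now at recv[Str].select{retry: recv[Int].μY.…, ack: send[Int].μY.…}
trace exhausted — no violation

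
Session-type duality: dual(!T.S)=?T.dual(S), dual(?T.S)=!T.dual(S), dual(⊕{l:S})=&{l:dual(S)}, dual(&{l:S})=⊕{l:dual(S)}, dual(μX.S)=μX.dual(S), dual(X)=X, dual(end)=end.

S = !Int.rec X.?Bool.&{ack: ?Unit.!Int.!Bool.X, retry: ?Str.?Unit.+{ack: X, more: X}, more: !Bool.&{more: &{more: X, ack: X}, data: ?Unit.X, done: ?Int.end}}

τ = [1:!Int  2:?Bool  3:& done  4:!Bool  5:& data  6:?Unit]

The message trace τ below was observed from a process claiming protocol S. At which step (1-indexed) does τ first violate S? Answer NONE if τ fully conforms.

@1 !Int  ✓  residual = rec X.…
@2 ?Bool  ✓  residual = &{ack: ?Unit.!Int.!Bool.rec X.…, retry: ?Str.?Unit.+{ack: rec X.…, more: rec X.…}, more: !Bool.&{more: &{more: rec X.…, ack: rec X.…}, data: ?Unit.rec X.…, done: ?Int.end}}
@3 got & done, protocol expects & ack or & retry or & more  ✗

3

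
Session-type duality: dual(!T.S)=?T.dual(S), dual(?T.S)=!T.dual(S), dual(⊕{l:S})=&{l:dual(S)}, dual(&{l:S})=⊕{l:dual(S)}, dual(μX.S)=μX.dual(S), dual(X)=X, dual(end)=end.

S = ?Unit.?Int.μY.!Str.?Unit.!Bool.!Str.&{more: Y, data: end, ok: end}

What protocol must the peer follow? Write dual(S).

?Unit = !Unit
  ?Int = !Int
    μY = μY  (binder kept)
      !Str = ?Str
        ?Unit = !Unit
          !Bool = ?Bool
            !Str = ?Str
              &{more,data,ok} = ⊕{more,data,ok}  (external→internal)
                case more:
                  Y ↦ Y
                case data:
                  end ↦ end
                case ok:
                  end ↦ end

!Unit.!Int.μY.?Str.!Unit.?Bool.?Str.⊕{more: Y, data: end, ok: end}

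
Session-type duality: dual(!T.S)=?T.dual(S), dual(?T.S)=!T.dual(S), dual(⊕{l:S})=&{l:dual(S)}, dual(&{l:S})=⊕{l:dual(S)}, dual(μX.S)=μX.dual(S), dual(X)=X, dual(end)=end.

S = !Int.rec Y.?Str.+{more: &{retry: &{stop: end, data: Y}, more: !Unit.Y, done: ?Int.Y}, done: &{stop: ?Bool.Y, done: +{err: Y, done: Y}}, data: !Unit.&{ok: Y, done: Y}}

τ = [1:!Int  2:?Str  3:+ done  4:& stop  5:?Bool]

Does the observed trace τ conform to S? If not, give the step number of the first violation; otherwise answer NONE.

NONE

@1 !Int  ✓  cont: rec Y.…
@2 ?Str  ✓  cont: +{more: &{retry: &{stop: end, data: rec Y.…}, more: !Unit.rec Y.…, done: ?Int.rec Y.…}, done: &{stop: ?Bool.rec Y.…, done: +{err: rec Y.…, done: rec Y.…}}, data: !Unit.&{ok: rec Y.…, done: rec Y.…}}
@3 + done  ✓  cont: &{stop: ?Bool.rec Y.…, done: +{err: rec Y.…, done: rec Y.…}}
@4 & stop  ✓  cont: ?Bool.rec Y.…
@5 ?Bool  ✓  cont: rec Y.…
τ conforms to S (length 5)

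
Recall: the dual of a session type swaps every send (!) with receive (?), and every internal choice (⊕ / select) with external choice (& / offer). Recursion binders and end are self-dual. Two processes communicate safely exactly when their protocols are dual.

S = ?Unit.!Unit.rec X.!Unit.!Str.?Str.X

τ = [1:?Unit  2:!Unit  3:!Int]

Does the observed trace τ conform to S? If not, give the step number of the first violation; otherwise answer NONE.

3

@1 ?Unit  ✓  now at !Unit.rec X.…
@2 !Unit  ✓  now at rec X.…
@3 got !Int, protocol expects !Unit  ✗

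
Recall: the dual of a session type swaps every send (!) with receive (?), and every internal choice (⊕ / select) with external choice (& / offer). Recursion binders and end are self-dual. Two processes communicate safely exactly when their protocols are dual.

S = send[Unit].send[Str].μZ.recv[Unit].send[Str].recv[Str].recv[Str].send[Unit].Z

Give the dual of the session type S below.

recv[Unit].recv[Str].μZ.send[Unit].recv[Str].send[Str].send[Str].recv[Unit].Z

send[Unit] ↦ recv[Unit]
  send[Str] ↦ recv[Str]
    μZ ↦ μZ  (μ self-dual)
      recv[Unit] ↦ send[Unit]
        send[Str] ↦ recv[Str]
          recv[Str] ↦ send[Str]
            recv[Str] ↦ send[Str]
              send[Unit] ↦ recv[Unit]
                Z ↦ Z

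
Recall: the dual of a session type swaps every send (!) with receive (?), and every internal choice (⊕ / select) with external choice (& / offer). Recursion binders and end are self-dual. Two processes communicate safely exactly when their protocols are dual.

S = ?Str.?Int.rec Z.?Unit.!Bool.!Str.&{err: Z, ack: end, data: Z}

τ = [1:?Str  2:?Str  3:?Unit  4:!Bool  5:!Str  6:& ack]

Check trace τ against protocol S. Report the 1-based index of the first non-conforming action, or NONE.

[1] ?Str  ok  state: ?Int.rec Z.…
[2] got ?Str, protocol expects ?Int  ✗

2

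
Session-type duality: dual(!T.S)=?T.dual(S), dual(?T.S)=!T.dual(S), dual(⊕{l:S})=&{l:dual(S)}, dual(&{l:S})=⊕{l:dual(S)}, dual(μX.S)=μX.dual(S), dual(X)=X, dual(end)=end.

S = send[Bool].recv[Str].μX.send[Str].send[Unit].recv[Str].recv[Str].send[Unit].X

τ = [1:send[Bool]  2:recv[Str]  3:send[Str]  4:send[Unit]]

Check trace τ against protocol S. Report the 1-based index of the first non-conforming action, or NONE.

@1 send[Bool]  ok  cont: recv[Str].μX.…
@2 recv[Str]  ok  cont: μX.…
@3 send[Str]  ok  cont: send[Unit].recv[Str].recv[Str].send[Unit].μX.…
@4 send[Unit]  ok  cont: recv[Str].recv[Str].send[Unit].μX.…
τ conforms to S (length 4)

NONE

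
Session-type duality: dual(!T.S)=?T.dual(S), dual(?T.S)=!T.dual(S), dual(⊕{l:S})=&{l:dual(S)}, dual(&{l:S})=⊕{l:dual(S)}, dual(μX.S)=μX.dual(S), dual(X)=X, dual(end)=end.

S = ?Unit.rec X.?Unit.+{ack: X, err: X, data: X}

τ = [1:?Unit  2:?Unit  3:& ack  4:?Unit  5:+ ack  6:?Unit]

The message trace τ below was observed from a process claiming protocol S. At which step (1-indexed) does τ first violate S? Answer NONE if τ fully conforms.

[1] ?Unit  match  cont: rec X.…
[2] ?Unit  match  cont: +{ack: rec X.…, err: rec X.…, data: rec X.…}
[3] got & ack, protocol expects + ack or + err or + data  ✗

3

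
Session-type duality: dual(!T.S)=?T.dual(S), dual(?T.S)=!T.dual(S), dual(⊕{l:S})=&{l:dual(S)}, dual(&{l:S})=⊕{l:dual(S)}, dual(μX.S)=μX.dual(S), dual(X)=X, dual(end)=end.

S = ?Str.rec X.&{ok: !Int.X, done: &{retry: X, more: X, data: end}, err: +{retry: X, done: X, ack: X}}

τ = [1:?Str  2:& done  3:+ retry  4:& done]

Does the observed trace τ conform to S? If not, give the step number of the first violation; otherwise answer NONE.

3

[1] ?Str  ok  residual = rec X.…
[2] & done  ok  residual = &{retry: rec X.…, more: rec X.…, data: end}
[3] got + retry, protocol expects & retry or & more or & data  ✗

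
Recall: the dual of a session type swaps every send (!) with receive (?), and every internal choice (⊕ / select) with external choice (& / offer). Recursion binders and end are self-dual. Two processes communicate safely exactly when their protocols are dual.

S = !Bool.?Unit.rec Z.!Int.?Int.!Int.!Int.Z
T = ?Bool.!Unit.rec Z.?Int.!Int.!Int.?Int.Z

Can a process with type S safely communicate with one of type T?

!Bool ‖ ?Bool  match
  ?Unit ‖ !Unit  match
    rec Z ‖ rec Z  match (binder kept)
      !Int ‖ ?Int  match
        ?Int ‖ !Int  match
          !Int ‖ !Int  ✗ same direction on both sides — not dual

NO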